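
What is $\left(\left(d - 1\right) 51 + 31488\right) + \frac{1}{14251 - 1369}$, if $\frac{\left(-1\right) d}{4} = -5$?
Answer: $\frac{418111075}{12882} \approx 32457.0$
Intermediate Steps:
$d = 20$ ($d = \left(-4\right) \left(-5\right) = 20$)
$\left(\left(d - 1\right) 51 + 31488\right) + \frac{1}{14251 - 1369} = \left(\left(20 - 1\right) 51 + 31488\right) + \frac{1}{14251 - 1369} = \left(19 \cdot 51 + 31488\right) + \frac{1}{12882} = \left(969 + 31488\right) + \frac{1}{12882} = 32457 + \frac{1}{12882} = \frac{418111075}{12882}$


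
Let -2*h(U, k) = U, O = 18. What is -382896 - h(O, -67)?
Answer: -382887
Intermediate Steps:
h(U, k) = -U/2
-382896 - h(O, -67) = -382896 - (-1)*18/2 = -382896 - 1*(-9) = -382896 + 9 = -382887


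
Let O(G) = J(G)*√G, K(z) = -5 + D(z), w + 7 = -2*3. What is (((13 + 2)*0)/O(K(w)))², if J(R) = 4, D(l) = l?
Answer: 0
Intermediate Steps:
w = -13 (w = -7 - 2*3 = -7 - 6 = -13)
K(z) = -5 + z
O(G) = 4*√G
(((13 + 2)*0)/O(K(w)))² = (((13 + 2)*0)/((4*√(-5 - 13))))² = ((15*0)/((4*√(-18))))² = (0/((4*(3*I*√2))))² = (0/((12*I*√2)))² = (0*(-I*√2/24))² = 0² = 0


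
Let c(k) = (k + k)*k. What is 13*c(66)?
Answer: 113256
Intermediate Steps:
c(k) = 2*k² (c(k) = (2*k)*k = 2*k²)
13*c(66) = 13*(2*66²) = 13*(2*4356) = 13*8712 = 113256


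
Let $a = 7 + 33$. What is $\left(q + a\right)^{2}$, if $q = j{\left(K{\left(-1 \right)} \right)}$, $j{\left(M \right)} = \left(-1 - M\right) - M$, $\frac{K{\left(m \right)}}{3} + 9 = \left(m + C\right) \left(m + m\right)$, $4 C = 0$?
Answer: $6561$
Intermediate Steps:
$C = 0$ ($C = \frac{1}{4} \cdot 0 = 0$)
$K{\left(m \right)} = -27 + 6 m^{2}$ ($K{\left(m \right)} = -27 + 3 \left(m + 0\right) \left(m + m\right) = -27 + 3 m 2 m = -27 + 3 \cdot 2 m^{2} = -27 + 6 m^{2}$)
$j{\left(M \right)} = -1 - 2 M$
$a = 40$
$q = 41$ ($q = -1 - 2 \left(-27 + 6 \left(-1\right)^{2}\right) = -1 - 2 \left(-27 + 6 \cdot 1\right) = -1 - 2 \left(-27 + 6\right) = -1 - -42 = -1 + 42 = 41$)
$\left(q + a\right)^{2} = \left(41 + 40\right)^{2} = 81^{2} = 6561$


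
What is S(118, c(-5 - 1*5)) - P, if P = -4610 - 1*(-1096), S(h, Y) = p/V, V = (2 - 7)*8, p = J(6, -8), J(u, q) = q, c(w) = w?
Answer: 17571/5 ≈ 3514.2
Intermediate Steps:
p = -8
V = -40 (V = -5*8 = -40)
S(h, Y) = 1/5 (S(h, Y) = -8/(-40) = -8*(-1/40) = 1/5)
P = -3514 (P = -4610 + 1096 = -3514)
S(118, c(-5 - 1*5)) - P = 1/5 - 1*(-3514) = 1/5 + 3514 = 17571/5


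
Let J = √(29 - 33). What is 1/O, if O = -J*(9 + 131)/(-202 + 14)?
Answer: -47*I/70 ≈ -0.67143*I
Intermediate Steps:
J = 2*I (J = √(-4) = 2*I ≈ 2.0*I)
O = 70*I/47 (O = -2*I*(9 + 131)/(-202 + 14) = -2*I*140/(-188) = -2*I*140*(-1/188) = -2*I*(-35)/47 = -(-70)*I/47 = 70*I/47 ≈ 1.4894*I)
1/O = 1/(70*I/47) = -47*I/70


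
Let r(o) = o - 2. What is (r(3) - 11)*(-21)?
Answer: 210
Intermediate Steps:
r(o) = -2 + o
(r(3) - 11)*(-21) = ((-2 + 3) - 11)*(-21) = (1 - 11)*(-21) = -10*(-21) = 210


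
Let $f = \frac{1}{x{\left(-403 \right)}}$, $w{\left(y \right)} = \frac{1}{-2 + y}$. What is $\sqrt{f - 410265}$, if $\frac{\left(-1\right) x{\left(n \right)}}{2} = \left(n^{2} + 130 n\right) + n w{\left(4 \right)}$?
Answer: $\frac{2 i \sqrt{4947748024693565}}{219635} \approx 640.52 i$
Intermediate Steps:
$x{\left(n \right)} = - 261 n - 2 n^{2}$ ($x{\left(n \right)} = - 2 \left(\left(n^{2} + 130 n\right) + \frac{n}{-2 + 4}\right) = - 2 \left(\left(n^{2} + 130 n\right) + \frac{n}{2}\right) = - 2 \left(n^{2} + \frac{261 n}{2}\right) = - 261 n - 2 n^{2}$)
$f = - \frac{1}{219635}$ ($f = \frac{1}{\left(-1\right) \left(-403\right) \left(261 + 2 \left(-403\right)\right)} = \frac{1}{\left(-1\right) \left(-403\right) \left(261 - 806\right)} = \frac{1}{\left(-1\right) \left(-403\right) \left(-545\right)} = \frac{1}{-219635} = - \frac{1}{219635} \approx -4.553 \cdot 10^{-6}$)
$\sqrt{f - 410265} = \sqrt{- \frac{1}{219635} - 410265} = \sqrt{- \frac{90108553276}{219635}} = \frac{2 i \sqrt{4947748024693565}}{219635}$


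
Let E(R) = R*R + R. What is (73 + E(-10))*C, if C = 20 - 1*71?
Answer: -8313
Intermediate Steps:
E(R) = R + R² (E(R) = R² + R = R + R²)
C = -51 (C = 20 - 71 = -51)
(73 + E(-10))*C = (73 - 10*(1 - 10))*(-51) = (73 - 10*(-9))*(-51) = (73 + 90)*(-51) = 163*(-51) = -8313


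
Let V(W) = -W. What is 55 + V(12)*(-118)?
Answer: 1471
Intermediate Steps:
55 + V(12)*(-118) = 55 - 1*12*(-118) = 55 - 12*(-118) = 55 + 1416 = 1471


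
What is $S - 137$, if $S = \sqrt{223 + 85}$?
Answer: $-137 + 2 \sqrt{77} \approx -119.45$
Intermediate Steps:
$S = 2 \sqrt{77}$ ($S = \sqrt{308} = 2 \sqrt{77} \approx 17.55$)
$S - 137 = 2 \sqrt{77} - 137 = -137 + 2 \sqrt{77}$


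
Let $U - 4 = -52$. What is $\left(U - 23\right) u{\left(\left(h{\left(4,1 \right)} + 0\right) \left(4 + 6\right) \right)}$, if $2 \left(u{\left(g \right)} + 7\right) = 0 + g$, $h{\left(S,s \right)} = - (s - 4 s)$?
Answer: $-568$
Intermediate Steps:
$h{\left(S,s \right)} = 3 s$ ($h{\left(S,s \right)} = - \left(-3\right) s = 3 s$)
$U = -48$ ($U = 4 - 52 = -48$)
$u{\left(g \right)} = -7 + \frac{g}{2}$ ($u{\left(g \right)} = -7 + \frac{0 + g}{2} = -7 + \frac{g}{2}$)
$\left(U - 23\right) u{\left(\left(h{\left(4,1 \right)} + 0\right) \left(4 + 6\right) \right)} = \left(-48 - 23\right) \left(-7 + \frac{\left(3 \cdot 1 + 0\right) \left(4 + 6\right)}{2}\right) = - 71 \left(-7 + \frac{\left(3 + 0\right) 10}{2}\right) = - 71 \left(-7 + \frac{3 \cdot 10}{2}\right) = - 71 \left(-7 + \frac{1}{2} \cdot 30\right) = - 71 \left(-7 + 15\right) = \left(-71\right) 8 = -568$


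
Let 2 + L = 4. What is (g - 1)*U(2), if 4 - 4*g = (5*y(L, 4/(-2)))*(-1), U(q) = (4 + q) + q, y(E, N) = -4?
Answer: -40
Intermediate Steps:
L = 2 (L = -2 + 4 = 2)
U(q) = 4 + 2*q
g = -4 (g = 1 - 5*(-4)*(-1)/4 = 1 - (-5)*(-1) = 1 - ¼*20 = 1 - 5 = -4)
(g - 1)*U(2) = (-4 - 1)*(4 + 2*2) = -5*(4 + 4) = -5*8 = -40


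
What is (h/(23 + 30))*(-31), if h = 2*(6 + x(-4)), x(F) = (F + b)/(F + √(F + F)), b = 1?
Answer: -403/53 - 31*I*√2/106 ≈ -7.6038 - 0.41359*I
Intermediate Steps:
x(F) = (1 + F)/(F + √2*√F) (x(F) = (F + 1)/(F + √(F + F)) = (1 + F)/(F + √(2*F)) = (1 + F)/(F + √2*√F))
h = 12 - 6/(-4 + 2*I*√2) (h = 2*(6 + (1 - 4)/(-4 + √2*√(-4))) = 2*(6 - 3/(-4 + √2*(2*I))) = 2*(6 - 3/(-4 + 2*I*√2)) = 12 - 6/(-4 + 2*I*√2) ≈ 13.0 + 0.70711*I)
(h/(23 + 30))*(-31) = ((13 + I*√2/2)/(23 + 30))*(-31) = ((13 + I*√2/2)/53)*(-31) = (13/53 + I*√2/106)*(-31) = -403/53 - 31*I*√2/106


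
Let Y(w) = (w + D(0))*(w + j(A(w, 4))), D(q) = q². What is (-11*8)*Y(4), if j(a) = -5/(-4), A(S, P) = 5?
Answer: -1848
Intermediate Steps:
j(a) = 5/4 (j(a) = -5*(-¼) = 5/4)
Y(w) = w*(5/4 + w) (Y(w) = (w + 0²)*(w + 5/4) = (w + 0)*(5/4 + w) = w*(5/4 + w))
(-11*8)*Y(4) = (-11*8)*((¼)*4*(5 + 4*4)) = -22*4*(5 + 16) = -22*4*21 = -88*21 = -1848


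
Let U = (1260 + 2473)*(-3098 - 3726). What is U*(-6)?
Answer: 152843952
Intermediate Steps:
U = -25473992 (U = 3733*(-6824) = -25473992)
U*(-6) = -25473992*(-6) = 152843952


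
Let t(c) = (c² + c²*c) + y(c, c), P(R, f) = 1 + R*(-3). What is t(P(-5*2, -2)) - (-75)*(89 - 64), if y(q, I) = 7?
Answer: 32634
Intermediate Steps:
P(R, f) = 1 - 3*R
t(c) = 7 + c² + c³ (t(c) = (c² + c²*c) + 7 = (c² + c³) + 7 = 7 + c² + c³)
t(P(-5*2, -2)) - (-75)*(89 - 64) = (7 + (1 - (-15)*2)² + (1 - (-15)*2)³) - (-75)*(89 - 64) = (7 + (1 - 3*(-10))² + (1 - 3*(-10))³) - (-75)*25 = (7 + (1 + 30)² + (1 + 30)³) - 1*(-1875) = (7 + 31² + 31³) + 1875 = (7 + 961 + 29791) + 1875 = 30759 + 1875 = 32634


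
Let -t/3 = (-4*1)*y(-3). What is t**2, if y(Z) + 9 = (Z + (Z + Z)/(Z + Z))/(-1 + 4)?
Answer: 13456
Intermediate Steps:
y(Z) = -26/3 + Z/3 (y(Z) = -9 + (Z + (Z + Z)/(Z + Z))/(-1 + 4) = -9 + (Z + (2*Z)/((2*Z)))/3 = -9 + (Z + (2*Z)*(1/(2*Z)))*(1/3) = -9 + (Z + 1)*(1/3) = -9 + (1 + Z)*(1/3) = -9 + (1/3 + Z/3) = -26/3 + Z/3)
t = -116 (t = -3*(-4*1)*(-26/3 + (1/3)*(-3)) = -(-12)*(-26/3 - 1) = -(-12)*(-29)/3 = -3*116/3 = -116)
t**2 = (-116)**2 = 13456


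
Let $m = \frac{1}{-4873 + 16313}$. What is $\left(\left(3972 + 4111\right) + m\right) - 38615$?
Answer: $- \frac{349286079}{11440} \approx -30532.0$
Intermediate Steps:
$m = \frac{1}{11440} \approx 8.7413 \cdot 10^{-5}$
$\left(\left(3972 + 4111\right) + m\right) - 38615 = \left(\left(3972 + 4111\right) + \frac{1}{11440}\right) - 38615 = \left(8083 + \frac{1}{11440}\right) - 38615 = \frac{92469521}{11440} - 38615 = - \frac{349286079}{11440}$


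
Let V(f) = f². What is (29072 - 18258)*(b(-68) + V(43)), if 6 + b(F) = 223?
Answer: 22341724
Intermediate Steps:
b(F) = 217 (b(F) = -6 + 223 = 217)
(29072 - 18258)*(b(-68) + V(43)) = (29072 - 18258)*(217 + 43²) = 10814*(217 + 1849) = 10814*2066 = 22341724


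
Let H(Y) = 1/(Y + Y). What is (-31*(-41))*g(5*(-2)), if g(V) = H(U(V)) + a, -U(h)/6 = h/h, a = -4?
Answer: -62279/12 ≈ -5189.9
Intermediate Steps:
U(h) = -6 (U(h) = -6*h/h = -6*1 = -6)
H(Y) = 1/(2*Y)
g(V) = -49/12 (g(V) = (½)/(-6) - 4 = (½)*(-⅙) - 4 = -1/12 - 4 = -49/12)
(-31*(-41))*g(5*(-2)) = -31*(-41)*(-49/12) = 1271*(-49/12) = -62279/12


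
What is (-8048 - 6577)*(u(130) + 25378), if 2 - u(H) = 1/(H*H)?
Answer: -19301489955/52 ≈ -3.7118e+8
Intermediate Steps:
u(H) = 2 - 1/H² (u(H) = 2 - 1/(H*H) = 2 - 1/(H²) = 2 - 1/H²)
(-8048 - 6577)*(u(130) + 25378) = (-8048 - 6577)*((2 - 1/130²) + 25378) = -14625*((2 - 1*1/16900) + 25378) = -14625*((2 - 1/16900) + 25378) = -14625*(33799/16900 + 25378) = -14625*428921999/16900 = -19301489955/52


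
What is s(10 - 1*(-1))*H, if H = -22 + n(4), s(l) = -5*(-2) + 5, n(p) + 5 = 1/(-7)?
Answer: -2850/7 ≈ -407.14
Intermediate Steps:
n(p) = -36/7 (n(p) = -5 + 1/(-7) = -5 - ⅐ = -36/7)
s(l) = 15 (s(l) = 10 + 5 = 15)
H = -190/7 (H = -22 - 36/7 = -190/7 ≈ -27.143)
s(10 - 1*(-1))*H = 15*(-190/7) = -2850/7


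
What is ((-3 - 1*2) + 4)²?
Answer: 1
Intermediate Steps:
((-3 - 1*2) + 4)² = ((-3 - 2) + 4)² = (-5 + 4)² = (-1)² = 1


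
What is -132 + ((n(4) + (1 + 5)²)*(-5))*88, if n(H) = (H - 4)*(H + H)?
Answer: -15972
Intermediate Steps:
n(H) = 2*H*(-4 + H) (n(H) = (-4 + H)*(2*H) = 2*H*(-4 + H))
-132 + ((n(4) + (1 + 5)²)*(-5))*88 = -132 + ((2*4*(-4 + 4) + (1 + 5)²)*(-5))*88 = -132 + ((2*4*0 + 6²)*(-5))*88 = -132 + ((0 + 36)*(-5))*88 = -132 + (36*(-5))*88 = -132 - 180*88 = -132 - 15840 = -15972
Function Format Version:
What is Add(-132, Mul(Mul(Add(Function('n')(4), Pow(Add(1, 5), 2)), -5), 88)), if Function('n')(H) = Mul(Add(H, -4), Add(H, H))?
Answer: -15972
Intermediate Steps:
Function('n')(H) = Mul(2, H, Add(-4, H)) (Function('n')(H) = Mul(Add(-4, H), Mul(2, H)) = Mul(2, H, Add(-4, H)))
Add(-132, Mul(Mul(Add(Function('n')(4), Pow(Add(1, 5), 2)), -5), 88)) = Add(-132, Mul(Mul(Add(Mul(2, 4, Add(-4, 4)), Pow(Add(1, 5), 2)), -5), 88)) = Add(-132, Mul(Mul(Add(Mul(2, 4, 0), Pow(6, 2)), -5), 88)) = Add(-132, Mul(Mul(Add(0, 36), -5), 88)) = Add(-132, Mul(Mul(36, -5), 88)) = Add(-132, Mul(-180, 88)) = Add(-132, -15840) = -15972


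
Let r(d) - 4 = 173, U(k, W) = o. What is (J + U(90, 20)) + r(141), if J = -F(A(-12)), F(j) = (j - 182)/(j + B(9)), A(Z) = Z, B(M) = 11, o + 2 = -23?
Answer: -42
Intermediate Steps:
o = -25 (o = -2 - 23 = -25)
U(k, W) = -25
r(d) = 177 (r(d) = 4 + 173 = 177)
F(j) = (-182 + j)/(11 + j) (F(j) = (j - 182)/(j + 11) = (-182 + j)/(11 + j))
J = -194 (J = -(-182 - 12)/(11 - 12) = -(-194)/(-1) = -(-1)*(-194) = -1*194 = -194)
(J + U(90, 20)) + r(141) = (-194 - 25) + 177 = -219 + 177 = -42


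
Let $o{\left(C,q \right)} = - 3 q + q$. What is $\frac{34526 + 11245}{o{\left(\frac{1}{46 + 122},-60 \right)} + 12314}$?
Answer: $\frac{45771}{12434} \approx 3.6811$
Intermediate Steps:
$o{\left(C,q \right)} = - 2 q$
$\frac{34526 + 11245}{o{\left(\frac{1}{46 + 122},-60 \right)} + 12314} = \frac{34526 + 11245}{\left(-2\right) \left(-60\right) + 12314} = \frac{45771}{120 + 12314} = \frac{45771}{12434}$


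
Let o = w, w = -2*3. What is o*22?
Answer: -132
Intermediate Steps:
w = -6
o = -6
o*22 = -6*22 = -132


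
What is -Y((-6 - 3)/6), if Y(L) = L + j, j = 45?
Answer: -87/2 ≈ -43.500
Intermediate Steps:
Y(L) = 45 + L (Y(L) = L + 45 = 45 + L)
-Y((-6 - 3)/6) = -(45 + (-6 - 3)/6) = -(45 + (1/6)*(-9)) = -(45 - 3/2) = -1*87/2 = -87/2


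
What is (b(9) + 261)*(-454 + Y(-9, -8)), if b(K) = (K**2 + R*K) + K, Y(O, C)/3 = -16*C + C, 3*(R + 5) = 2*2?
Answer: -29892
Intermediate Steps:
R = -11/3 (R = -5 + (2*2)/3 = -5 + (1/3)*4 = -5 + 4/3 = -11/3 ≈ -3.6667)
Y(O, C) = -45*C (Y(O, C) = 3*(-16*C + C) = 3*(-15*C) = -45*C)
b(K) = K**2 - 8*K/3 (b(K) = (K**2 - 11*K/3) + K = K**2 - 8*K/3)
(b(9) + 261)*(-454 + Y(-9, -8)) = ((1/3)*9*(-8 + 3*9) + 261)*(-454 - 45*(-8)) = ((1/3)*9*(-8 + 27) + 261)*(-454 + 360) = ((1/3)*9*19 + 261)*(-94) = (57 + 261)*(-94) = 318*(-94) = -29892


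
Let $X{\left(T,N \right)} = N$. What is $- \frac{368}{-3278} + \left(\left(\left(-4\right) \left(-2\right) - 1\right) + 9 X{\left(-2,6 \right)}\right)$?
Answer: $\frac{100163}{1639} \approx 61.112$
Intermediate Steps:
$- \frac{368}{-3278} + \left(\left(\left(-4\right) \left(-2\right) - 1\right) + 9 X{\left(-2,6 \right)}\right) = - \frac{368}{-3278} + \left(\left(\left(-4\right) \left(-2\right) - 1\right) + 9 \cdot 6\right) = \left(-368\right) \left(- \frac{1}{3278}\right) + \left(\left(8 - 1\right) + 54\right) = \frac{184}{1639} + \left(7 + 54\right) = \frac{184}{1639} + 61 = \frac{100163}{1639}$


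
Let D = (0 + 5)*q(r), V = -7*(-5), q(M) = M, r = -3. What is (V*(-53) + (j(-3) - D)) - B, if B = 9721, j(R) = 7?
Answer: -11554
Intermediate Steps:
V = 35
D = -15 (D = (0 + 5)*(-3) = 5*(-3) = -15)
(V*(-53) + (j(-3) - D)) - B = (35*(-53) + (7 - 1*(-15))) - 1*9721 = (-1855 + (7 + 15)) - 9721 = (-1855 + 22) - 9721 = -1833 - 9721 = -11554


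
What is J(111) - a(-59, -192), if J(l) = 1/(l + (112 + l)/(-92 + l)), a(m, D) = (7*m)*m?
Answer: -56823825/2332 ≈ -24367.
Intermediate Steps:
a(m, D) = 7*m**2
J(l) = 1/(l + (112 + l)/(-92 + l))
J(111) - a(-59, -192) = (-92 + 111)/(112 + 111**2 - 91*111) - 7*(-59)**2 = 19/(112 + 12321 - 10101) - 7*3481 = 19/2332 - 1*24367 = (1/2332)*19 - 24367 = 19/2332 - 24367 = -56823825/2332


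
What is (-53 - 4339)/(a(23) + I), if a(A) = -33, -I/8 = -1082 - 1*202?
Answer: -1464/3413 ≈ -0.42895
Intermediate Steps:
I = 10272 (I = -8*(-1082 - 1*202) = -8*(-1082 - 202) = -8*(-1284) = 10272)
(-53 - 4339)/(a(23) + I) = (-53 - 4339)/(-33 + 10272) = -4392/10239 = -4392*1/10239 = -1464/3413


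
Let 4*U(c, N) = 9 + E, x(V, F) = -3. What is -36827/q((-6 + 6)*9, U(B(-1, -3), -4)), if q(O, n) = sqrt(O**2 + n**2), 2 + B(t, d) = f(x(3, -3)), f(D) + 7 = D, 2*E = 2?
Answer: -73654/5 ≈ -14731.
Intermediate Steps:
E = 1 (E = (1/2)*2 = 1)
f(D) = -7 + D
B(t, d) = -12 (B(t, d) = -2 + (-7 - 3) = -2 - 10 = -12)
U(c, N) = 5/2 (U(c, N) = (9 + 1)/4 = (1/4)*10 = 5/2)
-36827/q((-6 + 6)*9, U(B(-1, -3), -4)) = -36827/sqrt(((-6 + 6)*9)**2 + (5/2)**2) = -36827/sqrt((0*9)**2 + 25/4) = -36827/sqrt(0**2 + 25/4) = -36827/sqrt(0 + 25/4) = -36827/(sqrt(25/4)) = -36827/5/2 = -36827*2/5 = -73654/5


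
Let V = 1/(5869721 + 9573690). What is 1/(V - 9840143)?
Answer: -15443411/151965372647772 ≈ -1.0162e-7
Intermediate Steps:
V = 1/15443411 ≈ 6.4752e-8
1/(V - 9840143) = 1/(1/15443411 - 9840143) = 1/(-151965372647772/15443411) = -15443411/151965372647772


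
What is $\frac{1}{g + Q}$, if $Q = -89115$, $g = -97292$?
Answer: $- \frac{1}{186407} \approx -5.3646 \cdot 10^{-6}$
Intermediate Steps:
$\frac{1}{g + Q} = \frac{1}{-97292 - 89115} = \frac{1}{-186407} = - \frac{1}{186407}$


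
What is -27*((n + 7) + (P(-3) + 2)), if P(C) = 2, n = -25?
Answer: 378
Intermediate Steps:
-27*((n + 7) + (P(-3) + 2)) = -27*((-25 + 7) + (2 + 2)) = -27*(-18 + 4) = -27*(-14) = 378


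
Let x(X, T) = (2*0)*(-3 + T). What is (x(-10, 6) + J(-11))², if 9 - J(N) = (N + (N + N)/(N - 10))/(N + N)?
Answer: 128881/1764 ≈ 73.062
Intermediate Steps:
x(X, T) = 0 (x(X, T) = 0*(-3 + T) = 0)
J(N) = 9 - (N + 2*N/(-10 + N))/(2*N) (J(N) = 9 - (N + (N + N)/(N - 10))/(N + N) = 9 - (N + (2*N)/(-10 + N))/(2*N) = 9 - (N + 2*N/(-10 + N))*1/(2*N) = 9 - (N + 2*N/(-10 + N))/(2*N))
(x(-10, 6) + J(-11))² = (0 + (-172 + 17*(-11))/(2*(-10 - 11)))² = (0 + (½)*(-172 - 187)/(-21))² = (0 + (½)*(-1/21)*(-359))² = (0 + 359/42)² = (359/42)² = 128881/1764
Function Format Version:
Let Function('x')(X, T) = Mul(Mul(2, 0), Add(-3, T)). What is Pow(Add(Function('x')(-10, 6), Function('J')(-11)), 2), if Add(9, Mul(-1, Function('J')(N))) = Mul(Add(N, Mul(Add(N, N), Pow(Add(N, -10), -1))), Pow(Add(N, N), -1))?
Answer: Rational(128881, 1764) ≈ 73.062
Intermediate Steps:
Function('x')(X, T) = 0 (Function('x')(X, T) = Mul(0, Add(-3, T)) = 0)
Function('J')(N) = Add(9, Mul(Rational(-1, 2), Pow(N, -1), Add(N, Mul(2, N, Pow(Add(-10, N), -1))))) (Function('J')(N) = Add(9, Mul(-1, Mul(Add(N, Mul(Add(N, N), Pow(Add(N, -10), -1))), Pow(Add(N, N), -1)))) = Add(9, Mul(-1, Mul(Add(N, Mul(Mul(2, N), Pow(Add(-10, N), -1))), Pow(Mul(2, N), -1)))) = Add(9, Mul(-1, Mul(Add(N, Mul(2, N, Pow(Add(-10, N), -1))), Mul(Rational(1, 2), Pow(N, -1))))) = Add(9, Mul(-1, Mul(Rational(1, 2), Pow(N, -1), Add(N, Mul(2, N, Pow(Add(-10, N), -1)))))) = Add(9, Mul(Rational(-1, 2), Pow(N, -1), Add(N, Mul(2, N, Pow(Add(-10, N), -1))))))
Pow(Add(Function('x')(-10, 6), Function('J')(-11)), 2) = Pow(Add(0, Mul(Rational(1, 2), Pow(Add(-10, -11), -1), Add(-172, Mul(17, -11)))), 2) = Pow(Add(0, Mul(Rational(1, 2), Pow(-21, -1), Add(-172, -187))), 2) = Pow(Add(0, Mul(Rational(1, 2), Rational(-1, 21), -359)), 2) = Pow(Add(0, Rational(359, 42)), 2) = Pow(Rational(359, 42), 2) = Rational(128881, 1764)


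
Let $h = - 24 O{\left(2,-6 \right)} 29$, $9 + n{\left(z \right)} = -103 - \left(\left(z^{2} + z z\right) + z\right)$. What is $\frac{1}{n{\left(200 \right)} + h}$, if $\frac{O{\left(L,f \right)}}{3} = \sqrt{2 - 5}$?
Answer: $\frac{i}{8 \left(- 10039 i + 261 \sqrt{3}\right)} \approx -1.2426 \cdot 10^{-5} + 5.5956 \cdot 10^{-7} i$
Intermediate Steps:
$O{\left(L,f \right)} = 3 i \sqrt{3}$ ($O{\left(L,f \right)} = 3 \sqrt{2 - 5} = 3 \sqrt{-3} = 3 i \sqrt{3}$)
$n{\left(z \right)} = -112 - z - 2 z^{2}$ ($n{\left(z \right)} = -9 - \left(103 + z + z^{2} + z z\right) = -9 - \left(103 + z + 2 z^{2}\right) = -112 - z - 2 z^{2}$)
$h = - 2088 i \sqrt{3}$ ($h = - 24 \cdot 3 i \sqrt{3} \cdot 29 = - 72 i \sqrt{3} \cdot 29 = - 2088 i \sqrt{3} \approx - 3616.5 i$)
$\frac{1}{n{\left(200 \right)} + h} = \frac{1}{\left(-112 - 200 - 2 \cdot 200^{2}\right) - 2088 i \sqrt{3}} = \frac{1}{\left(-112 - 200 - 80000\right) - 2088 i \sqrt{3}} = \frac{1}{-80312 - 2088 i \sqrt{3}}$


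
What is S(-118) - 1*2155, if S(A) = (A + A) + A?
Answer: -2509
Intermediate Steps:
S(A) = 3*A (S(A) = 2*A + A = 3*A)
S(-118) - 1*2155 = 3*(-118) - 1*2155 = -354 - 2155 = -2509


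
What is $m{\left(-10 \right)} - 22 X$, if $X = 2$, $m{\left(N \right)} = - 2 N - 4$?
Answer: $-28$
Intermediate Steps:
$m{\left(N \right)} = -4 - 2 N$
$m{\left(-10 \right)} - 22 X = \left(-4 - -20\right) - 44 = \left(-4 + 20\right) - 44 = 16 - 44 = -28$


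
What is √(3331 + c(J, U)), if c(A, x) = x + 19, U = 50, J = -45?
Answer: 10*√34 ≈ 58.310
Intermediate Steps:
c(A, x) = 19 + x
√(3331 + c(J, U)) = √(3331 + (19 + 50)) = √(3331 + 69) = √3400 = 10*√34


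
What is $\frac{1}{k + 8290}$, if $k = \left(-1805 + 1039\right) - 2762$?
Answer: $\frac{1}{4762} \approx 0.00021$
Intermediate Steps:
$k = -3528$ ($k = -766 - 2762 = -3528$)
$\frac{1}{k + 8290} = \frac{1}{-3528 + 8290} = \frac{1}{4762}$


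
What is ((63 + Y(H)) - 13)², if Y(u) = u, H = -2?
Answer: 2304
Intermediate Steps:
((63 + Y(H)) - 13)² = ((63 - 2) - 13)² = (61 - 13)² = 48² = 2304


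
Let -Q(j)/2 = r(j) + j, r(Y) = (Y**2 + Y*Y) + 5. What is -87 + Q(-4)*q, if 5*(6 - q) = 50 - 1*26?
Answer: -831/5 ≈ -166.20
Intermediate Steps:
r(Y) = 5 + 2*Y**2 (r(Y) = (Y**2 + Y**2) + 5 = 2*Y**2 + 5 = 5 + 2*Y**2)
Q(j) = -10 - 4*j**2 - 2*j (Q(j) = -2*((5 + 2*j**2) + j) = -2*(5 + j + 2*j**2) = -10 - 4*j**2 - 2*j)
q = 6/5 (q = 6 - (50 - 1*26)/5 = 6 - (50 - 26)/5 = 6 - 1/5*24 = 6 - 24/5 = 6/5 ≈ 1.2000)
-87 + Q(-4)*q = -87 + (-10 - 4*(-4)**2 - 2*(-4))*(6/5) = -87 + (-10 - 4*16 + 8)*(6/5) = -87 + (-10 - 64 + 8)*(6/5) = -87 - 66*6/5 = -87 - 396/5 = -831/5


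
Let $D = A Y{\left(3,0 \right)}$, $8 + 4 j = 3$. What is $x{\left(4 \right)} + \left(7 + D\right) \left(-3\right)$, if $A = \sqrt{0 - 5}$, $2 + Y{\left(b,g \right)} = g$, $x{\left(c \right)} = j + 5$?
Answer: $- \frac{69}{4} + 6 i \sqrt{5} \approx -17.25 + 13.416 i$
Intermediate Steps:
$j = - \frac{5}{4}$ ($j = -2 + \frac{1}{4} \cdot 3 = -2 + \frac{3}{4} = - \frac{5}{4} \approx -1.25$)
$x{\left(c \right)} = \frac{15}{4}$ ($x{\left(c \right)} = - \frac{5}{4} + 5 = \frac{15}{4}$)
$Y{\left(b,g \right)} = -2 + g$
$A = i \sqrt{5}$ ($A = \sqrt{-5} = i \sqrt{5} \approx 2.2361 i$)
$D = - 2 i \sqrt{5}$ ($D = i \sqrt{5} \left(-2 + 0\right) = i \sqrt{5} \left(-2\right) = - 2 i \sqrt{5} \approx - 4.4721 i$)
$x{\left(4 \right)} + \left(7 + D\right) \left(-3\right) = \frac{15}{4} + \left(7 - 2 i \sqrt{5}\right) \left(-3\right) = \frac{15}{4} - \left(21 - 6 i \sqrt{5}\right) = - \frac{69}{4} + 6 i \sqrt{5}$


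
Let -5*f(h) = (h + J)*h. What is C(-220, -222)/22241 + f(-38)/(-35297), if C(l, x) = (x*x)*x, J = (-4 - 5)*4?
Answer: -1930868314588/3925202885 ≈ -491.92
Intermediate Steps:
J = -36 (J = -9*4 = -36)
C(l, x) = x**3 (C(l, x) = x**2*x = x**3)
f(h) = -h*(-36 + h)/5 (f(h) = -(h - 36)*h/5 = -(-36 + h)*h/5 = -h*(-36 + h)/5)
C(-220, -222)/22241 + f(-38)/(-35297) = (-222)**3/22241 + ((1/5)*(-38)*(36 - 1*(-38)))/(-35297) = -10941048*1/22241 + ((1/5)*(-38)*(36 + 38))*(-1/35297) = -10941048/22241 + ((1/5)*(-38)*74)*(-1/35297) = -10941048/22241 - 2812/5*(-1/35297) = -10941048/22241 + 2812/176485 = -1930868314588/3925202885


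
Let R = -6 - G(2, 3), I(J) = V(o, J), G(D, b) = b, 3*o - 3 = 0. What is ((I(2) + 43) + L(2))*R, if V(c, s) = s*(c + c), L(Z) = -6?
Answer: -369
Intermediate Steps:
o = 1 (o = 1 + (⅓)*0 = 1 + 0 = 1)
V(c, s) = 2*c*s (V(c, s) = s*(2*c) = 2*c*s)
I(J) = 2*J (I(J) = 2*1*J = 2*J)
R = -9 (R = -6 - 1*3 = -6 - 3 = -9)
((I(2) + 43) + L(2))*R = ((2*2 + 43) - 6)*(-9) = ((4 + 43) - 6)*(-9) = (47 - 6)*(-9) = 41*(-9) = -369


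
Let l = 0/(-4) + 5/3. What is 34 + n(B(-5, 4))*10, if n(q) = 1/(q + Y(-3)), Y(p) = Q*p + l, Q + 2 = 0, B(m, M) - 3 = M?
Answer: 763/22 ≈ 34.682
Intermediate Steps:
B(m, M) = 3 + M
Q = -2 (Q = -2 + 0 = -2)
l = 5/3 (l = 0*(-¼) + 5*(⅓) = 0 + 5/3 = 5/3 ≈ 1.6667)
Y(p) = 5/3 - 2*p (Y(p) = -2*p + 5/3 = 5/3 - 2*p)
n(q) = 1/(23/3 + q) (n(q) = 1/(q + (5/3 - 2*(-3))) = 1/(q + (5/3 + 6)) = 1/(q + 23/3) = 1/(23/3 + q))
34 + n(B(-5, 4))*10 = 34 + (3/(23 + 3*(3 + 4)))*10 = 34 + (3/(23 + 3*7))*10 = 34 + (3/(23 + 21))*10 = 34 + (3/44)*10 = 34 + 15/22 = 763/22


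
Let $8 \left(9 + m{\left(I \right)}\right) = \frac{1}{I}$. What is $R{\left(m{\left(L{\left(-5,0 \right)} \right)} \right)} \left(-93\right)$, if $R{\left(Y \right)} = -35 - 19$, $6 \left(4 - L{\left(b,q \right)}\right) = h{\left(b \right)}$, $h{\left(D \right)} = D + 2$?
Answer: $5022$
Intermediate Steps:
$h{\left(D \right)} = 2 + D$
$L{\left(b,q \right)} = \frac{11}{3} - \frac{b}{6}$ ($L{\left(b,q \right)} = 4 - \frac{2 + b}{6} = 4 - \left(\frac{1}{3} + \frac{b}{6}\right) = \frac{11}{3} - \frac{b}{6}$)
$m{\left(I \right)} = -9 + \frac{1}{8 I}$
$R{\left(Y \right)} = -54$
$R{\left(m{\left(L{\left(-5,0 \right)} \right)} \right)} \left(-93\right) = \left(-54\right) \left(-93\right) = 5022$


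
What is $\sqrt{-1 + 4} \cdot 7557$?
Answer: $7557 \sqrt{3} \approx 13089.0$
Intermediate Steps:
$\sqrt{-1 + 4} \cdot 7557 = \sqrt{3} \cdot 7557 = 7557 \sqrt{3}$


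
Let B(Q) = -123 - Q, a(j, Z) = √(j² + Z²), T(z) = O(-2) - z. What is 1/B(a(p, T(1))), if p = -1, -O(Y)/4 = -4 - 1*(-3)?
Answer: -123/15119 + √10/15119 ≈ -0.0079263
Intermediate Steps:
O(Y) = 4 (O(Y) = -4*(-4 - 1*(-3)) = -4*(-4 + 3) = -4*(-1) = 4)
T(z) = 4 - z
a(j, Z) = √(Z² + j²)
1/B(a(p, T(1))) = 1/(-123 - √((4 - 1*1)² + (-1)²)) = 1/(-123 - √((4 - 1)² + 1)) = 1/(-123 - √(3² + 1)) = 1/(-123 - √(9 + 1)) = 1/(-123 - √10)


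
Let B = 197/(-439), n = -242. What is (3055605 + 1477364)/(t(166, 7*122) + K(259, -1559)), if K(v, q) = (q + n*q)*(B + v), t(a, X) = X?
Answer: 1989973391/42645984282 ≈ 0.046663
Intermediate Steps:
B = -197/439 (B = 197*(-1/439) = -197/439 ≈ -0.44875)
K(v, q) = -241*q*(-197/439 + v) (K(v, q) = (q - 242*q)*(-197/439 + v) = (-241*q)*(-197/439 + v) = -241*q*(-197/439 + v))
(3055605 + 1477364)/(t(166, 7*122) + K(259, -1559)) = (3055605 + 1477364)/(7*122 + (241/439)*(-1559)*(197 - 439*259)) = 4532969/(854 + (241/439)*(-1559)*(197 - 113701)) = 4532969/(854 + (241/439)*(-1559)*(-113504)) = 4532969/(854 + 42645609376/439) = 4532969/(42645984282/439) = 4532969*(439/42645984282) = 1989973391/42645984282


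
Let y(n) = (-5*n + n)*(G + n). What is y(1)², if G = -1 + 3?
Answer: 144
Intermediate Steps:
G = 2
y(n) = -4*n*(2 + n) (y(n) = (-5*n + n)*(2 + n) = (-4*n)*(2 + n) = -4*n*(2 + n))
y(1)² = (-4*1*(2 + 1))² = (-4*1*3)² = (-12)² = 144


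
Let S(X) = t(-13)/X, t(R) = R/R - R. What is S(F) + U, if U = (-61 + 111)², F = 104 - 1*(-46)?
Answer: 187507/75 ≈ 2500.1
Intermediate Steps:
F = 150 (F = 104 + 46 = 150)
t(R) = 1 - R
S(X) = 14/X (S(X) = (1 - 1*(-13))/X = (1 + 13)/X = 14/X)
U = 2500 (U = 50² = 2500)
S(F) + U = 14/150 + 2500 = 14*(1/150) + 2500 = 7/75 + 2500 = 187507/75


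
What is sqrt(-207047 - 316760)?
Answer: I*sqrt(523807) ≈ 723.75*I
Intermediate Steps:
sqrt(-207047 - 316760) = sqrt(-523807) = I*sqrt(523807)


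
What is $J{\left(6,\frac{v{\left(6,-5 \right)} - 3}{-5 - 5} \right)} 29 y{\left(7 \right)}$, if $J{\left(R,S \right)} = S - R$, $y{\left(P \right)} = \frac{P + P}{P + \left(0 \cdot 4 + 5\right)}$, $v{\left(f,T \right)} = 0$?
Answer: $- \frac{3857}{20} \approx -192.85$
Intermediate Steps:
$y{\left(P \right)} = \frac{2 P}{5 + P}$ ($y{\left(P \right)} = \frac{2 P}{P + \left(0 + 5\right)} = \frac{2 P}{P + 5} = \frac{2 P}{5 + P}$)
$J{\left(6,\frac{v{\left(6,-5 \right)} - 3}{-5 - 5} \right)} 29 y{\left(7 \right)} = \left(\frac{0 - 3}{-5 - 5} - 6\right) 29 \cdot 2 \cdot 7 \frac{1}{5 + 7} = \left(- \frac{3}{-10} - 6\right) 29 \cdot 2 \cdot 7 \cdot \frac{1}{12} = \left(\left(-3\right) \left(- \frac{1}{10}\right) - 6\right) 29 \cdot 2 \cdot 7 \cdot \frac{1}{12} = \left(\frac{3}{10} - 6\right) 29 \cdot \frac{7}{6} = \left(- \frac{57}{10}\right) 29 \cdot \frac{7}{6} = \left(- \frac{1653}{10}\right) \frac{7}{6} = - \frac{3857}{20}$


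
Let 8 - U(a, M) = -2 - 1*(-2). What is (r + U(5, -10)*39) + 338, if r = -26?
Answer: 624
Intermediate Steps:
U(a, M) = 8 (U(a, M) = 8 - (-2 - 1*(-2)) = 8 - (-2 + 2) = 8 - 1*0 = 8 + 0 = 8)
(r + U(5, -10)*39) + 338 = (-26 + 8*39) + 338 = (-26 + 312) + 338 = 286 + 338 = 624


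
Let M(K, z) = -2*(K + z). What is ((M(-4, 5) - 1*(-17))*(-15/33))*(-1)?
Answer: 75/11 ≈ 6.8182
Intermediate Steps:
M(K, z) = -2*K - 2*z
((M(-4, 5) - 1*(-17))*(-15/33))*(-1) = (((-2*(-4) - 2*5) - 1*(-17))*(-15/33))*(-1) = (((8 - 10) + 17)*(-15*1/33))*(-1) = ((-2 + 17)*(-5/11))*(-1) = (15*(-5/11))*(-1) = -75/11*(-1) = 75/11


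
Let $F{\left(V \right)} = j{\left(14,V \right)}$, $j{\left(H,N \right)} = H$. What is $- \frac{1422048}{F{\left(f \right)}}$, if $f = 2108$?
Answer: $- \frac{711024}{7} \approx -1.0157 \cdot 10^{5}$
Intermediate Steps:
$F{\left(V \right)} = 14$
$- \frac{1422048}{F{\left(f \right)}} = - \frac{1422048}{14} = \left(-1422048\right) \frac{1}{14} = - \frac{711024}{7}$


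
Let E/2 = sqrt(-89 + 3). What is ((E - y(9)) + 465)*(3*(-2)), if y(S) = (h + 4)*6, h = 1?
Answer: -2610 - 12*I*sqrt(86) ≈ -2610.0 - 111.28*I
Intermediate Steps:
E = 2*I*sqrt(86) (E = 2*sqrt(-89 + 3) = 2*sqrt(-86) = 2*(I*sqrt(86)) = 2*I*sqrt(86) ≈ 18.547*I)
y(S) = 30 (y(S) = (1 + 4)*6 = 5*6 = 30)
((E - y(9)) + 465)*(3*(-2)) = ((2*I*sqrt(86) - 1*30) + 465)*(3*(-2)) = ((2*I*sqrt(86) - 30) + 465)*(-6) = ((-30 + 2*I*sqrt(86)) + 465)*(-6) = (435 + 2*I*sqrt(86))*(-6) = -2610 - 12*I*sqrt(86)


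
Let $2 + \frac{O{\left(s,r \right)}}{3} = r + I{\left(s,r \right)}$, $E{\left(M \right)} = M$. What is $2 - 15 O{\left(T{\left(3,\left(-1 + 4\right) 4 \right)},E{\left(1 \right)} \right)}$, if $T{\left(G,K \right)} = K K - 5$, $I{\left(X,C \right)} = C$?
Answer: $2$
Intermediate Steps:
$T{\left(G,K \right)} = -5 + K^{2}$ ($T{\left(G,K \right)} = K^{2} - 5 = -5 + K^{2}$)
$O{\left(s,r \right)} = -6 + 6 r$ ($O{\left(s,r \right)} = -6 + 3 \left(r + r\right) = -6 + 3 \cdot 2 r = -6 + 6 r$)
$2 - 15 O{\left(T{\left(3,\left(-1 + 4\right) 4 \right)},E{\left(1 \right)} \right)} = 2 - 15 \left(-6 + 6 \cdot 1\right) = 2 - 15 \left(-6 + 6\right) = 2 - 0 = 2 + 0 = 2$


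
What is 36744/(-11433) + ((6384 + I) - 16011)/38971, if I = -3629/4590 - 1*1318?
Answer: -2382353281889/681699827790 ≈ -3.4947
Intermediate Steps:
I = -6053249/4590 (I = -3629*1/4590 - 1318 = -3629/4590 - 1318 = -6053249/4590 ≈ -1318.8)
36744/(-11433) + ((6384 + I) - 16011)/38971 = 36744/(-11433) + ((6384 - 6053249/4590) - 16011)/38971 = 36744*(-1/11433) + (23249311/4590 - 16011)*(1/38971) = -12248/3811 - 50241179/4590*1/38971 = -12248/3811 - 50241179/178876890 = -2382353281889/681699827790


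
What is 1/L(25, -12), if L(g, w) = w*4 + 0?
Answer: -1/48 ≈ -0.020833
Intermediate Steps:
L(g, w) = 4*w (L(g, w) = 4*w + 0 = 4*w)
1/L(25, -12) = 1/(4*(-12)) = 1/(-48) = -1/48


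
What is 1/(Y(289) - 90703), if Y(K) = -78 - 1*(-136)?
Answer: -1/90645 ≈ -1.1032e-5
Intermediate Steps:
Y(K) = 58 (Y(K) = -78 + 136 = 58)
1/(Y(289) - 90703) = 1/(58 - 90703) = 1/(-90645) = -1/90645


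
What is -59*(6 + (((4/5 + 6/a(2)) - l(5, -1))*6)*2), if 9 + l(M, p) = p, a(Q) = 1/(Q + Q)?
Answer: -124962/5 ≈ -24992.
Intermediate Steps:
a(Q) = 1/(2*Q)
l(M, p) = -9 + p
-59*(6 + (((4/5 + 6/a(2)) - l(5, -1))*6)*2) = -59*(6 + (((4/5 + 6/(((½)/2))) - (-9 - 1))*6)*2) = -59*(6 + (((4*(⅕) + 6/(((½)*(½)))) - 1*(-10))*6)*2) = -59*(6 + (((⅘ + 6/(¼)) + 10)*6)*2) = -59*(6 + (((⅘ + 6*4) + 10)*6)*2) = -59*(6 + (((⅘ + 24) + 10)*6)*2) = -59*(6 + ((124/5 + 10)*6)*2) = -59*(6 + ((174/5)*6)*2) = -59*(6 + (1044/5)*2) = -59*(6 + 2088/5) = -59*2118/5 = -124962/5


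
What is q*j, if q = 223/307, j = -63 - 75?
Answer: -30774/307 ≈ -100.24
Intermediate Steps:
j = -138
q = 223/307 (q = 223*(1/307) = 223/307 ≈ 0.72638)
q*j = (223/307)*(-138) = -30774/307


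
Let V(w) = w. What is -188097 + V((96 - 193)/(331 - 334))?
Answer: -564194/3 ≈ -1.8806e+5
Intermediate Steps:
-188097 + V((96 - 193)/(331 - 334)) = -188097 + (96 - 193)/(331 - 334) = -188097 - 97/(-3) = -188097 - 97*(-⅓) = -188097 + 97/3 = -564194/3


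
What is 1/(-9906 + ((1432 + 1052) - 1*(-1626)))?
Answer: -1/5796 ≈ -0.00017253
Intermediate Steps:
1/(-9906 + ((1432 + 1052) - 1*(-1626))) = 1/(-9906 + (2484 + 1626)) = 1/(-9906 + 4110) = 1/(-5796) = -1/5796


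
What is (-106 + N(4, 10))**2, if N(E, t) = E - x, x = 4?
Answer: 11236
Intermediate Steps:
N(E, t) = -4 + E (N(E, t) = E - 1*4 = E - 4 = -4 + E)
(-106 + N(4, 10))**2 = (-106 + (-4 + 4))**2 = (-106 + 0)**2 = (-106)**2 = 11236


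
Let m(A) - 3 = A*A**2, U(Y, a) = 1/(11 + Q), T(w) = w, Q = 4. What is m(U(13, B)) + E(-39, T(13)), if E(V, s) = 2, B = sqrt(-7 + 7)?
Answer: 16876/3375 ≈ 5.0003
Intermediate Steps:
B = 0 (B = sqrt(0) = 0)
U(Y, a) = 1/15 (U(Y, a) = 1/(11 + 4) = 1/15)
m(A) = 3 + A**3 (m(A) = 3 + A*A**2 = 3 + A**3)
m(U(13, B)) + E(-39, T(13)) = (3 + (1/15)**3) + 2 = (3 + 1/3375) + 2 = 10126/3375 + 2 = 16876/3375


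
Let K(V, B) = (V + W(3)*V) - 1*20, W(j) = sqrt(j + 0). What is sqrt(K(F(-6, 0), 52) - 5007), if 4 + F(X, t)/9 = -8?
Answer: sqrt(-5135 - 108*sqrt(3)) ≈ 72.952*I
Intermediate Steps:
F(X, t) = -108 (F(X, t) = -36 + 9*(-8) = -36 - 72 = -108)
W(j) = sqrt(j)
K(V, B) = -20 + V + V*sqrt(3) (K(V, B) = (V + sqrt(3)*V) - 1*20 = (V + V*sqrt(3)) - 20 = -20 + V + V*sqrt(3))
sqrt(K(F(-6, 0), 52) - 5007) = sqrt((-20 - 108 - 108*sqrt(3)) - 5007) = sqrt((-128 - 108*sqrt(3)) - 5007) = sqrt(-5135 - 108*sqrt(3))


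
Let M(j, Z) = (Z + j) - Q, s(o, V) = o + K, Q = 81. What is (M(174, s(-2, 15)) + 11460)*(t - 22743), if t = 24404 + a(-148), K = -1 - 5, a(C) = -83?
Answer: 18218010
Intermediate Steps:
K = -6
s(o, V) = -6 + o (s(o, V) = o - 6 = -6 + o)
M(j, Z) = -81 + Z + j (M(j, Z) = (Z + j) - 1*81 = (Z + j) - 81 = -81 + Z + j)
t = 24321 (t = 24404 - 83 = 24321)
(M(174, s(-2, 15)) + 11460)*(t - 22743) = ((-81 + (-6 - 2) + 174) + 11460)*(24321 - 22743) = ((-81 - 8 + 174) + 11460)*1578 = (85 + 11460)*1578 = 11545*1578 = 18218010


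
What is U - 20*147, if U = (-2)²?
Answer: -2936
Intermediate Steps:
U = 4
U - 20*147 = 4 - 20*147 = 4 - 2940 = -2936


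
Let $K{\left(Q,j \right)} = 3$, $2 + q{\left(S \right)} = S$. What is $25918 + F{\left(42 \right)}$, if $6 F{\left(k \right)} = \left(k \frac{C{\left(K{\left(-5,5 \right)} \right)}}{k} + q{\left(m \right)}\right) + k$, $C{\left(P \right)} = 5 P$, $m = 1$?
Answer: $\frac{77782}{3} \approx 25927.0$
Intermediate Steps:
$q{\left(S \right)} = -2 + S$
$F{\left(k \right)} = \frac{7}{3} + \frac{k}{6}$ ($F{\left(k \right)} = \frac{\left(k \frac{5 \cdot 3}{k} + \left(-2 + 1\right)\right) + k}{6} = \frac{\left(k \frac{15}{k} - 1\right) + k}{6} = \frac{\left(15 - 1\right) + k}{6} = \frac{14 + k}{6} = \frac{7}{3} + \frac{k}{6}$)
$25918 + F{\left(42 \right)} = 25918 + \left(\frac{7}{3} + \frac{1}{6} \cdot 42\right) = 25918 + \left(\frac{7}{3} + 7\right) = 25918 + \frac{28}{3} = \frac{77782}{3}$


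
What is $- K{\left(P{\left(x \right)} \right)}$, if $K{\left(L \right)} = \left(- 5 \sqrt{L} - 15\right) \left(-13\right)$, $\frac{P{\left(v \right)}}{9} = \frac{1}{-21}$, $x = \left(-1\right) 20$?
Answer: $-195 - \frac{65 i \sqrt{21}}{7} \approx -195.0 - 42.552 i$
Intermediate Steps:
$x = -20$
$P{\left(v \right)} = - \frac{3}{7}$ ($P{\left(v \right)} = \frac{9}{-21} = 9 \left(- \frac{1}{21}\right) = - \frac{3}{7}$)
$K{\left(L \right)} = 195 + 65 \sqrt{L}$ ($K{\left(L \right)} = \left(-15 - 5 \sqrt{L}\right) \left(-13\right) = 195 + 65 \sqrt{L}$)
$- K{\left(P{\left(x \right)} \right)} = - (195 + 65 \sqrt{- \frac{3}{7}}) = - (195 + 65 \frac{i \sqrt{21}}{7}) = - (195 + \frac{65 i \sqrt{21}}{7}) = -195 - \frac{65 i \sqrt{21}}{7}$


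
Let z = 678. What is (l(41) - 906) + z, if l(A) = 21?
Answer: -207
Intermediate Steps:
(l(41) - 906) + z = (21 - 906) + 678 = -885 + 678 = -207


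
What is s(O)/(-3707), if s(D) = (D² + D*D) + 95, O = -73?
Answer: -10753/3707 ≈ -2.9007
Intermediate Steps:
s(D) = 95 + 2*D² (s(D) = (D² + D²) + 95 = 2*D² + 95 = 95 + 2*D²)
s(O)/(-3707) = (95 + 2*(-73)²)/(-3707) = (95 + 2*5329)*(-1/3707) = (95 + 10658)*(-1/3707) = 10753*(-1/3707) = -10753/3707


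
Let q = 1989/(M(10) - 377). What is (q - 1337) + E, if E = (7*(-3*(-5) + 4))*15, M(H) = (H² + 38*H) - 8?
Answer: 64499/95 ≈ 678.94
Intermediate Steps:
M(H) = -8 + H² + 38*H
E = 1995 (E = (7*(15 + 4))*15 = (7*19)*15 = 133*15 = 1995)
q = 1989/95 (q = 1989/((-8 + 10² + 38*10) - 377) = 1989/((-8 + 100 + 380) - 377) = 1989/(472 - 377) = 1989/95 ≈ 20.937)
(q - 1337) + E = (1989/95 - 1337) + 1995 = -125026/95 + 1995 = 64499/95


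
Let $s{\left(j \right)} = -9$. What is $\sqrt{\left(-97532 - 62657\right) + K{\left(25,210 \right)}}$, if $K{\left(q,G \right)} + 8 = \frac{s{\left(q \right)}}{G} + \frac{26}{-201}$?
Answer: $\frac{i \sqrt{31713417176910}}{14070} \approx 400.25 i$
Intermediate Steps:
$K{\left(q,G \right)} = - \frac{1634}{201} - \frac{9}{G}$ ($K{\left(q,G \right)} = -8 + \left(- \frac{9}{G} + \frac{26}{-201}\right) = -8 + \left(- \frac{9}{G} + 26 \left(- \frac{1}{201}\right)\right) = -8 - \left(\frac{26}{201} + \frac{9}{G}\right) = - \frac{1634}{201} - \frac{9}{G}$)
$\sqrt{\left(-97532 - 62657\right) + K{\left(25,210 \right)}} = \sqrt{\left(-97532 - 62657\right) - \left(\frac{1634}{201} + \frac{9}{210}\right)} = \sqrt{\left(-97532 - 62657\right) - \frac{114983}{14070}} = \sqrt{-160189 - \frac{114983}{14070}} = \sqrt{- \frac{2253974213}{14070}} = \frac{i \sqrt{31713417176910}}{14070}$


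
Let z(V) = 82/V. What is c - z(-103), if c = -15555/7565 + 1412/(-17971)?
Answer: -220526825/164740157 ≈ -1.3386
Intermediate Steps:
c = -3414361/1599419 (c = -15555*1/7565 + 1412*(-1/17971) = -183/89 - 1412/17971 = -3414361/1599419 ≈ -2.1348)
c - z(-103) = -3414361/1599419 - 82/(-103) = -3414361/1599419 - 82*(-1)/103 = -3414361/1599419 - 1*(-82/103) = -3414361/1599419 + 82/103 = -220526825/164740157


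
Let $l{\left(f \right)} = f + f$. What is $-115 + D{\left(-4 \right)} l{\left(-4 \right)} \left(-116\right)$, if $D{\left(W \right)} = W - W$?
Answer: $-115$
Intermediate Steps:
$D{\left(W \right)} = 0$
$l{\left(f \right)} = 2 f$
$-115 + D{\left(-4 \right)} l{\left(-4 \right)} \left(-116\right) = -115 + 0 \cdot 2 \left(-4\right) \left(-116\right) = -115 + 0 \left(-8\right) \left(-116\right) = -115 + 0 \left(-116\right) = -115 + 0 = -115$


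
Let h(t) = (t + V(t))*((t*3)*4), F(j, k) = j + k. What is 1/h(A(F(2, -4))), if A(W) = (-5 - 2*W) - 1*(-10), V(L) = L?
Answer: 1/1944 ≈ 0.00051440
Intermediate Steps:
A(W) = 5 - 2*W (A(W) = (-5 - 2*W) + 10 = 5 - 2*W)
h(t) = 24*t² (h(t) = (t + t)*((t*3)*4) = (2*t)*((3*t)*4) = (2*t)*(12*t) = 24*t²)
1/h(A(F(2, -4))) = 1/(24*(5 - 2*(2 - 4))²) = 1/(24*(5 - 2*(-2))²) = 1/(24*(5 + 4)²) = 1/(24*9²) = 1/(24*81) = 1/1944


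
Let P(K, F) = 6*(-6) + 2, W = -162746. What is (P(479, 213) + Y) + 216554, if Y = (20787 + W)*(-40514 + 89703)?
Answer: -6982604731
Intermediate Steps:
Y = -6982821251 (Y = (20787 - 162746)*(-40514 + 89703) = -141959*49189 = -6982821251)
P(K, F) = -34 (P(K, F) = -36 + 2 = -34)
(P(479, 213) + Y) + 216554 = (-34 - 6982821251) + 216554 = -6982821285 + 216554 = -6982604731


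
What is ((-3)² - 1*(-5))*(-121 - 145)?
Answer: -3724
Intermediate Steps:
((-3)² - 1*(-5))*(-121 - 145) = (9 + 5)*(-266) = 14*(-266) = -3724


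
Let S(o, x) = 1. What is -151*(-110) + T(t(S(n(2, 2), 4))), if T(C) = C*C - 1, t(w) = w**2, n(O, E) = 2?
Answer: 16610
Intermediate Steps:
T(C) = -1 + C**2 (T(C) = C**2 - 1 = -1 + C**2)
-151*(-110) + T(t(S(n(2, 2), 4))) = -151*(-110) + (-1 + (1**2)**2) = 16610 + (-1 + 1**2) = 16610 + (-1 + 1) = 16610 + 0 = 16610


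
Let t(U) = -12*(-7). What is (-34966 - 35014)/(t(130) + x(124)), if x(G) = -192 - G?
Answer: 17495/58 ≈ 301.64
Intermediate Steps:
t(U) = 84
(-34966 - 35014)/(t(130) + x(124)) = (-34966 - 35014)/(84 + (-192 - 1*124)) = -69980/(84 + (-192 - 124)) = -69980/(84 - 316) = -69980/(-232) = -69980*(-1/232) = 17495/58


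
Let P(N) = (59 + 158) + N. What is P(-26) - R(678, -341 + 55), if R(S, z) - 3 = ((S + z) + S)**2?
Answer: -1144712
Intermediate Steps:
P(N) = 217 + N
R(S, z) = 3 + (z + 2*S)**2 (R(S, z) = 3 + ((S + z) + S)**2 = 3 + (z + 2*S)**2)
P(-26) - R(678, -341 + 55) = (217 - 26) - (3 + ((-341 + 55) + 2*678)**2) = 191 - (3 + (-286 + 1356)**2) = 191 - (3 + 1070**2) = 191 - (3 + 1144900) = 191 - 1*1144903 = 191 - 1144903 = -1144712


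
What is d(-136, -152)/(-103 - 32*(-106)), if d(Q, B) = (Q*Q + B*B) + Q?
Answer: 41464/3289 ≈ 12.607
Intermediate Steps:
d(Q, B) = Q + B² + Q² (d(Q, B) = (Q² + B²) + Q = (B² + Q²) + Q = Q + B² + Q²)
d(-136, -152)/(-103 - 32*(-106)) = (-136 + (-152)² + (-136)²)/(-103 - 32*(-106)) = (-136 + 23104 + 18496)/(-103 + 3392) = 41464/3289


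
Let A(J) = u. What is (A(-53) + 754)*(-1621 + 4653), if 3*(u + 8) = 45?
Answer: 2307352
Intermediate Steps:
u = 7 (u = -8 + (⅓)*45 = -8 + 15 = 7)
A(J) = 7
(A(-53) + 754)*(-1621 + 4653) = (7 + 754)*(-1621 + 4653) = 761*3032 = 2307352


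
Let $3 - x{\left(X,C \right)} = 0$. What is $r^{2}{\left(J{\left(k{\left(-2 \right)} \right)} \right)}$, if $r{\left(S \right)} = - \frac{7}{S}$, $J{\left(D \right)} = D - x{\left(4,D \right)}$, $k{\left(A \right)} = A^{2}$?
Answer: $49$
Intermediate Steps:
$x{\left(X,C \right)} = 3$ ($x{\left(X,C \right)} = 3 - 0 = 3 + 0 = 3$)
$J{\left(D \right)} = -3 + D$ ($J{\left(D \right)} = D - 3 = -3 + D$)
$r^{2}{\left(J{\left(k{\left(-2 \right)} \right)} \right)} = \left(- \frac{7}{-3 + \left(-2\right)^{2}}\right)^{2} = \left(- \frac{7}{-3 + 4}\right)^{2} = \left(- \frac{7}{1}\right)^{2} = \left(\left(-7\right) 1\right)^{2} = \left(-7\right)^{2} = 49$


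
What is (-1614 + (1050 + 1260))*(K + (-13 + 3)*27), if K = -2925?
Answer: -2223720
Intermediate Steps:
(-1614 + (1050 + 1260))*(K + (-13 + 3)*27) = (-1614 + (1050 + 1260))*(-2925 + (-13 + 3)*27) = (-1614 + 2310)*(-2925 - 10*27) = 696*(-2925 - 270) = 696*(-3195) = -2223720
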